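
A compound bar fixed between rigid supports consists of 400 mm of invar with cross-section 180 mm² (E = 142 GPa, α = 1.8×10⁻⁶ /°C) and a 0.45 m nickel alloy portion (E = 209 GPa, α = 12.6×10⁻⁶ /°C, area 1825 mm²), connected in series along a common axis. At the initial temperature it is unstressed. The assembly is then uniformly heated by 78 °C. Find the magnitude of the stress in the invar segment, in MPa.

σ ≈ 165 MPa (compressive)

If the supports were absent, the total length change would be Σ αᵢΔT Lᵢ = 1.8×10⁻⁶×78×400 + 12.6×10⁻⁶×78×450 = 0.4984 mm.
The rigid supports impose zero overall length change; the single axial force P common to all segments must satisfy P Σ Lᵢ/(AᵢEᵢ) = δ_free.
Σ Lᵢ/(AᵢEᵢ) = 400/(180×142×10³) + 450/(1825×209×10³) = 1.683×10⁻⁵ mm/N.
Hence P = δ_free / Σ(L/AE) = 0.4984/1.683×10⁻⁵ = 29.62 kN (compressive).
σ_{invar} = P / A = 29620 / 180 = 164.5 MPa.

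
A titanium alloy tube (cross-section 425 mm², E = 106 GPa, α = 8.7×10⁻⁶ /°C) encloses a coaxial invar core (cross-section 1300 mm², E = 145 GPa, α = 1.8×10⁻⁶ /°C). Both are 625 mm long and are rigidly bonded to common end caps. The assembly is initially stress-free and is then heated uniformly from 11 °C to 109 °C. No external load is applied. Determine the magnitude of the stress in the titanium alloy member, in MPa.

Both members must finish at the same length. With the larger α, the titanium alloy tends to over-expand; the plates restrain it, putting the titanium alloy in compression and the invar in tension. With no external load the two internal forces are equal and opposite, magnitude P.
Equating the net (thermal + elastic) strains gives |α₁ − α₂|·ΔT = P·[1/(A₁E₁) + 1/(A₂E₂)].
|α₁ − α₂|·ΔT = 6.9×10⁻⁶ × 98 = 0.0006762.
1/(A₁E₁) + 1/(A₂E₂) = 1/(425×106×10³) + 1/(1300×145×10³) = 2.75×10⁻⁸ N⁻¹.
So P = 0.0006762 / 2.75×10⁻⁸ = 24.59 kN.
σ_{titanium alloy} = P/A₁ = 24590/425 = 57.85 MPa, compressive.

σ ≈ 57.9 MPa (compressive)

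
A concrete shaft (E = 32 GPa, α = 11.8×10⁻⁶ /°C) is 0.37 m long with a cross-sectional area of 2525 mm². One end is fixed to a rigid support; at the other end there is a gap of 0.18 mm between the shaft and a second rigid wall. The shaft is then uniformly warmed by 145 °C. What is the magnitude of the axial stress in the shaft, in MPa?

σ ≈ 39.2 MPa (compressive)

If the wall were absent the shaft would grow by αΔT L = 11.8×10⁻⁶ × 145 × 370 = 0.6331 mm.
After closing the 0.18 mm clearance, 0.6331 − 0.18 = 0.4531 mm of expansion remains to be suppressed by the wall.
That suppressed elongation corresponds to σ = E·Δ/L = 32×10³ × 0.4531/370 = 39.18 MPa.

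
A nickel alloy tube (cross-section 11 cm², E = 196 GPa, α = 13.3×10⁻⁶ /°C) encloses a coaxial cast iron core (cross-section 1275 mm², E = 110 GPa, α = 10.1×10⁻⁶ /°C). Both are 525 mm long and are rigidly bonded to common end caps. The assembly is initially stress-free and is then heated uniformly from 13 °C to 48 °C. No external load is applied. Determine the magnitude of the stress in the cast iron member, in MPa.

Equilibrium of a rigid end plate with no external load gives equal and opposite internal forces ±P in the two members. Since α_{nickel alloy} > α_{cast iron}, heating drives the nickel alloy into compression and the cast iron into tension.
Equating the net (thermal + elastic) strains gives |α₁ − α₂|·ΔT = P·[1/(A₁E₁) + 1/(A₂E₂)].
|α₁ − α₂|·ΔT = 3.2×10⁻⁶ × 35 = 0.000112.
1/(A₁E₁) + 1/(A₂E₂) = 1/(1100×196×10³) + 1/(1275×110×10³) = 1.177×10⁻⁸ N⁻¹.
P = 0.000112 / 1.177×10⁻⁸ = 9517 N = 9.517 kN.
σ_{cast iron} = P/A₂ = 9517/1275 = 7.464 MPa, tensile.

σ ≈ 7.46 MPa (tensile)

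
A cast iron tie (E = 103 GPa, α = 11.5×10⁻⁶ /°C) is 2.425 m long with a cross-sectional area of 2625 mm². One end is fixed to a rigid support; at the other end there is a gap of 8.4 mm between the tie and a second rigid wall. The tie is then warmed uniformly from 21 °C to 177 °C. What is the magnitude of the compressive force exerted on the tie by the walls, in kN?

P ≈ 0 kN

Free thermal elongation = αΔT L = 11.5×10⁻⁶ × 156 × 2425 = 4.35 mm.
This is smaller than the 8.4 mm clearance, so the tie expands freely without reaching the stop — the stress is zero.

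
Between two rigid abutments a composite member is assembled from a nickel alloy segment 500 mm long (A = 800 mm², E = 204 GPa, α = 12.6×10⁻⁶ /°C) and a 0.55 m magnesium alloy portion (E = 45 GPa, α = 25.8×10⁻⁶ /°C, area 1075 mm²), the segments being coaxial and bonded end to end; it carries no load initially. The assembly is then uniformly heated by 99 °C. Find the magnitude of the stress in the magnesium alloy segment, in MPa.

σ ≈ 131 MPa (compressive)

If the supports were absent, the total length change would be Σ αᵢΔT Lᵢ = 12.6×10⁻⁶×99×500 + 25.8×10⁻⁶×99×550 = 2.029 mm.
The walls prevent any net length change, so an axial force P (same in every segment) develops. Compatibility: P · Σ Lᵢ/(AᵢEᵢ) = δ_free.
The series flexibility is Σ Lᵢ/(AᵢEᵢ) = 500/(800×204×10³) + 550/(1075×45×10³) = 1.443×10⁻⁵ mm/N.
P = 2.029 / 1.443×10⁻⁵ = 140500 N = 140.5 kN, compressive.
σ_{magnesium alloy} = P / A = 140500 / 1075 = 130.7 MPa.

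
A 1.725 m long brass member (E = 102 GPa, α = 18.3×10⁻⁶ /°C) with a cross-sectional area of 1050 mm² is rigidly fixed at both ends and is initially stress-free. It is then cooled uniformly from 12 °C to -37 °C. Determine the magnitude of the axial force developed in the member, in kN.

The ends cannot move, so σ = EαΔT = 102×10³ × 18.3×10⁻⁶ × 49 = 91.46 MPa.
P = AEαΔT = 1050 × 102×10³ × 18.3×10⁻⁶ × 49 = 96.04 kN (tensile).

P ≈ 96 kN (tensile)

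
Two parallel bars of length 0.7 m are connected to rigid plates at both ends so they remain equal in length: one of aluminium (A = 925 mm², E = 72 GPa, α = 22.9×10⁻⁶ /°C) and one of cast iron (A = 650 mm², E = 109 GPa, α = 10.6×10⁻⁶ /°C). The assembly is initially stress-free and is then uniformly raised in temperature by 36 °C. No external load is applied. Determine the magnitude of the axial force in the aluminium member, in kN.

P ≈ 15.2 kN (compressive in the aluminium)

The aluminium has the larger α, so on heating it would change length more than the cast iron if both were free. The rigid plates force a common final length, so the aluminium is put into compression and the cast iron into tension, with equal and opposite forces P (no external load).
Equating the net (thermal + elastic) strains gives |α₁ − α₂|·ΔT = P·[1/(A₁E₁) + 1/(A₂E₂)].
|α₁ − α₂|·ΔT = 12.3×10⁻⁶ × 36 = 0.0004428.
1/(A₁E₁) + 1/(A₂E₂) = 1/(925×72×10³) + 1/(650×109×10³) = 2.913×10⁻⁸ N⁻¹.
P = 0.0004428 / 2.913×10⁻⁸ = 15200 N = 15.2 kN.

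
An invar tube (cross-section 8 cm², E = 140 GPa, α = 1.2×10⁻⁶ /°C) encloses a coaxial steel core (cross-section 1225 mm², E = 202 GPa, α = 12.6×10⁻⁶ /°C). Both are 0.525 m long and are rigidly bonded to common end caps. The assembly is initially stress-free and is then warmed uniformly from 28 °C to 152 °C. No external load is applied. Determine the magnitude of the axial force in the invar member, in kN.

Equilibrium of a rigid end plate with no external load gives equal and opposite internal forces ±P in the two members. Since α_{steel} > α_{invar}, heating drives the steel into compression and the invar into tension.
Equating the net (thermal + elastic) strains gives |α₁ − α₂|·ΔT = P·[1/(A₁E₁) + 1/(A₂E₂)].
|α₁ − α₂|·ΔT = 11.4×10⁻⁶ × 124 = 0.001414.
1/(A₁E₁) + 1/(A₂E₂) = 1/(800×140×10³) + 1/(1225×202×10³) = 1.297×10⁻⁸ N⁻¹.
P = 0.001414 / 1.297×10⁻⁸ = 109000 N = 109 kN.

P ≈ 109 kN (tensile in the invar)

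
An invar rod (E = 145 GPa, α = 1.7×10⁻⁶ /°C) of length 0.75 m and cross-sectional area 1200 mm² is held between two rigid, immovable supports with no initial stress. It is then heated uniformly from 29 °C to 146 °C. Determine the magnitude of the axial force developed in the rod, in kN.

P ≈ 34.6 kN (compressive)

Full restraint means ε = 0, so the stress is σ = EαΔT = 145×10³ × 1.7×10⁻⁶ × 117 = 28.84 MPa.
Axial force P = σA = 28.84 × 1200 = 34610 N = 34.61 kN, compressive.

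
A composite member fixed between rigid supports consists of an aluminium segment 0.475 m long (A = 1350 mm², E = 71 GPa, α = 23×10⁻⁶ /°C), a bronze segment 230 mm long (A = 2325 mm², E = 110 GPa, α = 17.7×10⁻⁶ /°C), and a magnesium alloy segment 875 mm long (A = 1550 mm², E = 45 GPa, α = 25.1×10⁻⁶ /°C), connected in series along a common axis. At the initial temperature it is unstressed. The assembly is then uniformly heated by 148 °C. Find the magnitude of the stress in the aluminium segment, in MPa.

σ ≈ 220 MPa (compressive)

Free thermal expansion of the whole bar: Σ αᵢΔT Lᵢ = 23×10⁻⁶×148×475 + 17.7×10⁻⁶×148×230 + 25.1×10⁻⁶×148×875 = 5.47 mm.
The rigid supports impose zero overall length change; the single axial force P common to all segments must satisfy P Σ Lᵢ/(AᵢEᵢ) = δ_free.
The series flexibility is Σ Lᵢ/(AᵢEᵢ) = 475/(1350×71×10³) + 230/(2325×110×10³) + 875/(1550×45×10³) = 1.84×10⁻⁵ mm/N.
P = 5.47 / 1.84×10⁻⁵ = 297300 N = 297.3 kN, compressive.
σ_{aluminium} = P / A = 297300 / 1350 = 220.2 MPa.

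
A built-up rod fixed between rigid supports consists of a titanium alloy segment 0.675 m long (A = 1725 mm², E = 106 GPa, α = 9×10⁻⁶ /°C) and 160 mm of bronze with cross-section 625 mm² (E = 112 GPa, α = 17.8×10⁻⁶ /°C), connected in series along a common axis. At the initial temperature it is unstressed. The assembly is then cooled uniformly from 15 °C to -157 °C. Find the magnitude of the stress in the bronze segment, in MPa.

σ ≈ 411 MPa (tensile)

With the walls removed the bar would change length by δ_free = Σ αᵢΔT Lᵢ = 9×10⁻⁶×172×675 + 17.8×10⁻⁶×172×160 = 1.535 mm.
The rigid supports impose zero overall length change; the single axial force P common to all segments must satisfy P Σ Lᵢ/(AᵢEᵢ) = δ_free.
The series flexibility is Σ Lᵢ/(AᵢEᵢ) = 675/(1725×106×10³) + 160/(625×112×10³) = 5.977×10⁻⁶ mm/N.
P = 1.535 / 5.977×10⁻⁶ = 256800 N = 256.8 kN, tensile.
σ_{bronze} = P / A = 256800 / 625 = 410.8 MPa.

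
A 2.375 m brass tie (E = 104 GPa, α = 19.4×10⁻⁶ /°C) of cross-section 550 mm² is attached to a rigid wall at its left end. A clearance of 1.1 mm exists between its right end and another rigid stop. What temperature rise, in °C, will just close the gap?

Contact occurs when the free expansion equals the gap: αΔT L = 1.1 mm.
So ΔT = g/(αL) = 1.1/(19.4×10⁻⁶ × 2375) = 23.87 °C.

ΔT ≈ 23.9 °C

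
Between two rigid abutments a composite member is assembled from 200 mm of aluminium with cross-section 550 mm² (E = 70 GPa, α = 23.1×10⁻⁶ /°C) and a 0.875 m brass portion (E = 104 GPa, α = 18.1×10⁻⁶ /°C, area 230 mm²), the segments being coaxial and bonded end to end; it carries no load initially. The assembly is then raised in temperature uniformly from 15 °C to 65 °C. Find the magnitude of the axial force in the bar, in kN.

Free thermal expansion of the whole bar: Σ αᵢΔT Lᵢ = 23.1×10⁻⁶×50×200 + 18.1×10⁻⁶×50×875 = 1.023 mm.
Since the ends are fixed, an axial force P builds up, equal in every segment, with P · Σ Lᵢ/(AᵢEᵢ) = δ_free.
The series flexibility is Σ Lᵢ/(AᵢEᵢ) = 200/(550×70×10³) + 875/(230×104×10³) = 4.178×10⁻⁵ mm/N.
P = 1.023 / 4.178×10⁻⁵ = 24490 N = 24.49 kN, compressive.

P ≈ 24.5 kN (compressive)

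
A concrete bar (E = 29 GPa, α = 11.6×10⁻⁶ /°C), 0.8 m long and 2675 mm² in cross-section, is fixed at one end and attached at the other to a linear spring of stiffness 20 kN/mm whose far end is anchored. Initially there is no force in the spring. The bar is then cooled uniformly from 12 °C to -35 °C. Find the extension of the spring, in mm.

δ ≈ 0.362 mm

If the spring were absent the bar would shorten by αΔT L = 11.6×10⁻⁶ × 47 × 800 = 0.4362 mm.
With a force P in the spring, the elastic change of the bar is PL/(AE) and that of the spring is P/k; compatibility requires their sum to equal δ_free.
So P = δ_free / [L/(AE) + 1/k] = 0.4362 / [ 800/(2675×29×10³) + 1/(20×10³) ].
P = 0.4362 / 6.031×10⁻⁵ = 7232 N.
Spring extension = P/k = 7232/(20×10³) = 0.3616 mm.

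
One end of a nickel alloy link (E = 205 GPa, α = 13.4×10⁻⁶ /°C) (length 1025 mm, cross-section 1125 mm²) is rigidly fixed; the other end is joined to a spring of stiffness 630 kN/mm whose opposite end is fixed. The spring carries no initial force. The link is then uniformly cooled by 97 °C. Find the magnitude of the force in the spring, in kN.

Free thermal contraction: δ_free = αΔT L = 13.4×10⁻⁶ × 97 × 1025 = 1.332 mm.
With a force P in the spring, the elastic change of the link is PL/(AE) and that of the spring is P/k; compatibility requires their sum to equal δ_free.
So P = δ_free / [L/(AE) + 1/k] = 1.332 / [ 1025/(1125×205×10³) + 1/(630×10³) ].
P = 1.332 / 6.032×10⁻⁶ = 220900 N.

P ≈ 221 kN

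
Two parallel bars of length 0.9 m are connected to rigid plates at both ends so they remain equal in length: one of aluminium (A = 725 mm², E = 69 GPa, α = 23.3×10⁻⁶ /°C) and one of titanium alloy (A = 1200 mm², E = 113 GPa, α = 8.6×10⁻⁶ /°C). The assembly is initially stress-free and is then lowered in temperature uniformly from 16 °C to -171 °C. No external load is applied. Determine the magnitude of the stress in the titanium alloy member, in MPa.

σ ≈ 83.7 MPa (compressive)

Equilibrium of a rigid end plate with no external load gives equal and opposite internal forces ±P in the two members. Since α_{aluminium} > α_{titanium alloy}, cooling drives the aluminium into tension and the titanium alloy into compression.
Equating the net (thermal + elastic) strains gives |α₁ − α₂|·ΔT = P·[1/(A₁E₁) + 1/(A₂E₂)].
|α₁ − α₂|·ΔT = 14.7×10⁻⁶ × 187 = 0.002749.
1/(A₁E₁) + 1/(A₂E₂) = 1/(725×69×10³) + 1/(1200×113×10³) = 2.736×10⁻⁸ N⁻¹.
P = 0.002749 / 2.736×10⁻⁸ = 100500 N = 100.5 kN.
σ_{titanium alloy} = P/A₂ = 100500/1200 = 83.71 MPa, compressive.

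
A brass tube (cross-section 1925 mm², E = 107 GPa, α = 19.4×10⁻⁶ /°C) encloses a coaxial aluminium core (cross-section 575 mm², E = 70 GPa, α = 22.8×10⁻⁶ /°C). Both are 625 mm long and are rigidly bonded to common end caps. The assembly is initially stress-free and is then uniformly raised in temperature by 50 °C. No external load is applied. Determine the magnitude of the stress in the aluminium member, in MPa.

Equilibrium of a rigid end plate with no external load gives equal and opposite internal forces ±P in the two members. Since α_{aluminium} > α_{brass}, heating drives the aluminium into compression and the brass into tension.
Compatibility of the two members (thermal + elastic change equal): (α₁ − α₂)ΔT = P·[1/(A₁E₁) + 1/(A₂E₂)].
|α₁ − α₂|·ΔT = 3.4×10⁻⁶ × 50 = 0.00017.
1/(A₁E₁) + 1/(A₂E₂) = 1/(1925×107×10³) + 1/(575×70×10³) = 2.97×10⁻⁸ N⁻¹.
P = 0.00017 / 2.97×10⁻⁸ = 5724 N = 5.724 kN.
σ_{aluminium} = P/A₂ = 5724/575 = 9.955 MPa, compressive.

σ ≈ 9.95 MPa (compressive)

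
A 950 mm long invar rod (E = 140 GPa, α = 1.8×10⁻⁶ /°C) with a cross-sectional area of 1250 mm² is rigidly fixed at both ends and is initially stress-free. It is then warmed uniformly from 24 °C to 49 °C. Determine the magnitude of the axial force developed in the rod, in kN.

With zero net strain, σ = E·αΔT = 140 GPa × 1.8×10⁻⁶ × 25 = 6.3 MPa.
Then P = σA = 6.3 × 1250 mm² = 7.875 kN, compressive.

P ≈ 7.88 kN (compressive)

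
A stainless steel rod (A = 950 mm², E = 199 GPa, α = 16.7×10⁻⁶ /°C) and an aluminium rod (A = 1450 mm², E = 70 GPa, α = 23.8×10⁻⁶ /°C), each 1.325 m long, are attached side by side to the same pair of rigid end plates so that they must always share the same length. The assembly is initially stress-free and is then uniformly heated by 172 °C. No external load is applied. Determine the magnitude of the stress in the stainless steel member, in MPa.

Both members must finish at the same length. With the larger α, the aluminium tends to over-expand; the plates restrain it, putting the aluminium in compression and the stainless steel in tension. With no external load the two internal forces are equal and opposite, magnitude P.
Compatibility of the two members (thermal + elastic change equal): (α₁ − α₂)ΔT = P·[1/(A₁E₁) + 1/(A₂E₂)].
|α₁ − α₂|·ΔT = 7.1×10⁻⁶ × 172 = 0.001221.
1/(A₁E₁) + 1/(A₂E₂) = 1/(950×199×10³) + 1/(1450×70×10³) = 1.514×10⁻⁸ N⁻¹.
P = 0.001221 / 1.514×10⁻⁸ = 80650 N = 80.65 kN.
σ_{stainless steel} = P/A₁ = 80650/950 = 84.9 MPa, tensile.

σ ≈ 84.9 MPa (tensile)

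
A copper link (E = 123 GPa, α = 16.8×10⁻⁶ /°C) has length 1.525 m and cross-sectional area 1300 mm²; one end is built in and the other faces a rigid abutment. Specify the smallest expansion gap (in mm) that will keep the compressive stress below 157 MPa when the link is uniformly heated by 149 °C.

With no wall the link would lengthen by αΔT L = 16.8×10⁻⁶ × 149 × 1525 = 3.817 mm.
A stress of 157 MPa corresponds to the wall pushing the link back by σL/E = 157×1525/(123×10³) = 1.947 mm.
The gap must absorb the remainder: g_min = 3.817 − 1.947 = 1.871 mm.

g ≈ 1.87 mm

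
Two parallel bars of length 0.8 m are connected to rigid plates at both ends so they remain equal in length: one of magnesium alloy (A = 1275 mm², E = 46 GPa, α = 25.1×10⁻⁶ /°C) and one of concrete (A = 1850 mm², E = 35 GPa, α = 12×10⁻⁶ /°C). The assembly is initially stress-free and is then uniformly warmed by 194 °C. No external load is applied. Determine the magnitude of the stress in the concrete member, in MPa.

σ ≈ 42.3 MPa (tensile)

Equilibrium of a rigid end plate with no external load gives equal and opposite internal forces ±P in the two members. Since α_{magnesium alloy} > α_{concrete}, heating drives the magnesium alloy into compression and the concrete into tension.
Compatibility of the two members (thermal + elastic change equal): (α₁ − α₂)ΔT = P·[1/(A₁E₁) + 1/(A₂E₂)].
|α₁ − α₂|·ΔT = 13.1×10⁻⁶ × 194 = 0.002541.
1/(A₁E₁) + 1/(A₂E₂) = 1/(1275×46×10³) + 1/(1850×35×10³) = 3.249×10⁻⁸ N⁻¹.
P = 0.002541 / 3.249×10⁻⁸ = 78210 N = 78.21 kN.
σ_{concrete} = P/A₂ = 78210/1850 = 42.28 MPa, tensile.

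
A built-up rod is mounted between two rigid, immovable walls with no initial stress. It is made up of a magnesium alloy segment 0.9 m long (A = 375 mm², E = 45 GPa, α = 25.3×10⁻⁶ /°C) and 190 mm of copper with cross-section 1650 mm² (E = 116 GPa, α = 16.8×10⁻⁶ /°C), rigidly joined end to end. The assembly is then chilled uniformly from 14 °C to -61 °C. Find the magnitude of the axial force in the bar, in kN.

P ≈ 35.8 kN (tensile)

Free thermal contraction of the whole bar: Σ αᵢΔT Lᵢ = 25.3×10⁻⁶×75×900 + 16.8×10⁻⁶×75×190 = 1.947 mm.
The rigid supports impose zero overall length change; the single axial force P common to all segments must satisfy P Σ Lᵢ/(AᵢEᵢ) = δ_free.
Σ Lᵢ/(AᵢEᵢ) = 900/(375×45×10³) + 190/(1650×116×10³) = 5.433×10⁻⁵ mm/N.
Hence P = δ_free / Σ(L/AE) = 1.947/5.433×10⁻⁵ = 35.84 kN (tensile).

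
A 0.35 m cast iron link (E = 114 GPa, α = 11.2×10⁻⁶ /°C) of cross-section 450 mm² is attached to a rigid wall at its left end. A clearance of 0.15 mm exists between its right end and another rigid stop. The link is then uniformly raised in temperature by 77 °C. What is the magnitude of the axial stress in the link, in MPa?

σ ≈ 49.5 MPa (compressive)

Free thermal elongation = αΔT L = 11.2×10⁻⁶ × 77 × 350 = 0.3018 mm.
After closing the 0.15 mm clearance, 0.3018 − 0.15 = 0.1518 mm of expansion remains to be suppressed by the wall.
That suppressed elongation corresponds to σ = E·Δ/L = 114×10³ × 0.1518/350 = 49.46 MPa.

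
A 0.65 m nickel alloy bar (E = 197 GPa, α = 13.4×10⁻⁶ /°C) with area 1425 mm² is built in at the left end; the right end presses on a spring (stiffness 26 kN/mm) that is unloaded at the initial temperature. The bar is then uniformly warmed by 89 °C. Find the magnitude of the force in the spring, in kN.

P ≈ 19 kN

Free thermal expansion: δ_free = αΔT L = 13.4×10⁻⁶ × 89 × 650 = 0.7752 mm.
With a force P in the spring, the elastic change of the bar is PL/(AE) and that of the spring is P/k; compatibility requires their sum to equal δ_free.
So P = δ_free / [L/(AE) + 1/k] = 0.7752 / [ 650/(1425×197×10³) + 1/(26×10³) ].
P = 0.7752 / 4.078×10⁻⁵ = 19010 N.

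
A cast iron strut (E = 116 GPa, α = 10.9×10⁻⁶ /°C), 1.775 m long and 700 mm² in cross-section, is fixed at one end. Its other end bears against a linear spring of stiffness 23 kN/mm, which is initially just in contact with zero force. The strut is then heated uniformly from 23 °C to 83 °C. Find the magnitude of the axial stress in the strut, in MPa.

The unrestrained thermal change is αΔT L = 10.9×10⁻⁶ × 60 × 1775 = 1.161 mm.
With a force P in the spring, the elastic change of the strut is PL/(AE) and that of the spring is P/k; compatibility requires their sum to equal δ_free.
So P = δ_free / [L/(AE) + 1/k] = 1.161 / [ 1775/(700×116×10³) + 1/(23×10³) ].
P = 1.161 / 6.534×10⁻⁵ = 17770 N.
σ = P/A = 17770/700 = 25.38 MPa.

σ ≈ 25.4 MPa (compressive)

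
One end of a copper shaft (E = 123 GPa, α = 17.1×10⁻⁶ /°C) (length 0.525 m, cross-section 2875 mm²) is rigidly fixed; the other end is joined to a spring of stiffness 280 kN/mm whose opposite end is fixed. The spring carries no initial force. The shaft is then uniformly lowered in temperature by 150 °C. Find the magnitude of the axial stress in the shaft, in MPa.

σ ≈ 92.6 MPa (tensile)

The unrestrained thermal change is αΔT L = 17.1×10⁻⁶ × 150 × 525 = 1.347 mm.
Let P be the tensile force in the spring. The shaft extends elastically by PL/(AE) and the spring stretches by P/k; together these equal δ_free.
So P = δ_free / [L/(AE) + 1/k] = 1.347 / [ 525/(2875×123×10³) + 1/(280×10³) ].
P = 1.347 / 5.056×10⁻⁶ = 266300 N.
σ = P/A = 266300/2875 = 92.64 MPa.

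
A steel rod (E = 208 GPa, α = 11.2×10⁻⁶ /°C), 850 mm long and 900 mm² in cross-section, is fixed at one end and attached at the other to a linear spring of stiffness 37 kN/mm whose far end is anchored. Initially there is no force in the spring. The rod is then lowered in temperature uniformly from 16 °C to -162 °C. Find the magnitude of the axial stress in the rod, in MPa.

If the spring were absent the rod would shorten by αΔT L = 11.2×10⁻⁶ × 178 × 850 = 1.695 mm.
With a force P in the spring, the elastic change of the rod is PL/(AE) and that of the spring is P/k; compatibility requires their sum to equal δ_free.
P [ L/(AE) + 1/k ] = δ_free → P [ 850/(900×208×10³) + 1/(37×10³) ] = 1.695.
P = 1.695 / 3.157×10⁻⁵ = 53680 N.
σ = P/A = 53680/900 = 59.64 MPa.

σ ≈ 59.6 MPa (tensile)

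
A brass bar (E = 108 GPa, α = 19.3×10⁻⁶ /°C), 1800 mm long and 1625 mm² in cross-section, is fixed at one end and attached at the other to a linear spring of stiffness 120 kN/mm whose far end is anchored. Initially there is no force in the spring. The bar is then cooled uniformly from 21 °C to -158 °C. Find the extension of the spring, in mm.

δ ≈ 2.79 mm

The unrestrained thermal change is αΔT L = 19.3×10⁻⁶ × 179 × 1800 = 6.218 mm.
With a force P in the spring, the elastic change of the bar is PL/(AE) and that of the spring is P/k; compatibility requires their sum to equal δ_free.
So P = δ_free / [L/(AE) + 1/k] = 6.218 / [ 1800/(1625×108×10³) + 1/(120×10³) ].
P = 6.218 / 1.859×10⁻⁵ = 334500 N.
Spring extension = P/k = 334500/(120×10³) = 2.788 mm.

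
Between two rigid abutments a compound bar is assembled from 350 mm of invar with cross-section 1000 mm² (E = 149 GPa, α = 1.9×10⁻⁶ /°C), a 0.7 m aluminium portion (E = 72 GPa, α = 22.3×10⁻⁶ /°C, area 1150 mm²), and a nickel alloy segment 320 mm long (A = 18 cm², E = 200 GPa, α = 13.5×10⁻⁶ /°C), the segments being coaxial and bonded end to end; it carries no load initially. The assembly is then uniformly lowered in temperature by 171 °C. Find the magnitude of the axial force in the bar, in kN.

P ≈ 301 kN (tensile)

With the walls removed the bar would change length by δ_free = Σ αᵢΔT Lᵢ = 1.9×10⁻⁶×171×350 + 22.3×10⁻⁶×171×700 + 13.5×10⁻⁶×171×320 = 3.522 mm.
The rigid supports impose zero overall length change; the single axial force P common to all segments must satisfy P Σ Lᵢ/(AᵢEᵢ) = δ_free.
Σ Lᵢ/(AᵢEᵢ) = 350/(1000×149×10³) + 700/(1150×72×10³) + 320/(1800×200×10³) = 1.169×10⁻⁵ mm/N.
So P = 3.522 / 1.169×10⁻⁵ = 301.2 kN, tensile.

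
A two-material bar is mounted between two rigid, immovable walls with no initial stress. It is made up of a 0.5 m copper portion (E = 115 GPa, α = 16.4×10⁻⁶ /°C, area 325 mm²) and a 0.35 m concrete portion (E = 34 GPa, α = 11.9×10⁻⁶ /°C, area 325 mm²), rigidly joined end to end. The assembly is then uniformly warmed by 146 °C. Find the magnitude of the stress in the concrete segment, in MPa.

σ ≈ 123 MPa (compressive)

With the walls removed the bar would change length by δ_free = Σ αᵢΔT Lᵢ = 16.4×10⁻⁶×146×500 + 11.9×10⁻⁶×146×350 = 1.805 mm.
The rigid supports impose zero overall length change; the single axial force P common to all segments must satisfy P Σ Lᵢ/(AᵢEᵢ) = δ_free.
Σ Lᵢ/(AᵢEᵢ) = 500/(325×115×10³) + 350/(325×34×10³) = 4.505×10⁻⁵ mm/N.
So P = 1.805 / 4.505×10⁻⁵ = 40.07 kN, compressive.
σ_{concrete} = P / A = 40070 / 325 = 123.3 MPa.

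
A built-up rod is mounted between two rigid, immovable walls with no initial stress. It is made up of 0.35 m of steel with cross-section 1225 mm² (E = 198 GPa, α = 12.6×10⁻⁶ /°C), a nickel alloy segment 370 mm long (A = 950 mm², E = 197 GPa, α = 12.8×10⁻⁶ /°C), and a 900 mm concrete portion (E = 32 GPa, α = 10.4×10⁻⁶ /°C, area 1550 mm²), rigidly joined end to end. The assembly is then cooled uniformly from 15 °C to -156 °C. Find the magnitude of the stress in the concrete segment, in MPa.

σ ≈ 94.7 MPa (tensile)

With the walls removed the bar would change length by δ_free = Σ αᵢΔT Lᵢ = 12.6×10⁻⁶×171×350 + 12.8×10⁻⁶×171×370 + 10.4×10⁻⁶×171×900 = 3.165 mm.
Since the ends are fixed, an axial force P builds up, equal in every segment, with P · Σ Lᵢ/(AᵢEᵢ) = δ_free.
The series flexibility is Σ Lᵢ/(AᵢEᵢ) = 350/(1225×198×10³) + 370/(950×197×10³) + 900/(1550×32×10³) = 2.157×10⁻⁵ mm/N.
Hence P = δ_free / Σ(L/AE) = 3.165/2.157×10⁻⁵ = 146.7 kN (tensile).
σ_{concrete} = P / A = 146700 / 1550 = 94.67 MPa.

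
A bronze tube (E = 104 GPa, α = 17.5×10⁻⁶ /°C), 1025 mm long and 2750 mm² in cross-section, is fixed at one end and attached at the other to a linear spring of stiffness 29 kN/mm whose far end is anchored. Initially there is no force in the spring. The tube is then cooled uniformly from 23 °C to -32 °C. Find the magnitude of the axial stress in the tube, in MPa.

σ ≈ 9.42 MPa (tensile)

The unrestrained thermal change is αΔT L = 17.5×10⁻⁶ × 55 × 1025 = 0.9866 mm.
Let P be the tensile force in the spring. The tube extends elastically by PL/(AE) and the spring stretches by P/k; together these equal δ_free.
So P = δ_free / [L/(AE) + 1/k] = 0.9866 / [ 1025/(2750×104×10³) + 1/(29×10³) ].
P = 0.9866 / 3.807×10⁻⁵ = 25920 N.
σ = P/A = 25920/2750 = 9.424 MPa.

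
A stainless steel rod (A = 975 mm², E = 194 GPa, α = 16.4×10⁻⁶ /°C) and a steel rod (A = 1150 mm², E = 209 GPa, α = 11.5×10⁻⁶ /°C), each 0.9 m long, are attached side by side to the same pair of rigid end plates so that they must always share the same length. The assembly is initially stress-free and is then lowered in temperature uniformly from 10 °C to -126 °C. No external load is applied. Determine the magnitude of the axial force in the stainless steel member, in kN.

Equilibrium of a rigid end plate with no external load gives equal and opposite internal forces ±P in the two members. Since α_{stainless steel} > α_{steel}, cooling drives the stainless steel into tension and the steel into compression.
Setting the final lengths equal and cancelling L: (α₁ − α₂)ΔT = P/(A₁E₁) + P/(A₂E₂).
|α₁ − α₂|·ΔT = 4.9×10⁻⁶ × 136 = 0.0006664.
1/(A₁E₁) + 1/(A₂E₂) = 1/(975×194×10³) + 1/(1150×209×10³) = 9.447×10⁻⁹ N⁻¹.
So P = 0.0006664 / 9.447×10⁻⁹ = 70.54 kN.

P ≈ 70.5 kN (tensile in the stainless steel)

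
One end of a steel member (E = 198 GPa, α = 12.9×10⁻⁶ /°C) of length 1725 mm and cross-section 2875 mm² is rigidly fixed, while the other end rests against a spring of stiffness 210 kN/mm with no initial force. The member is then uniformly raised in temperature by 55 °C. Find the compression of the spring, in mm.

The unrestrained thermal change is αΔT L = 12.9×10⁻⁶ × 55 × 1725 = 1.224 mm.
With a force P in the spring, the elastic change of the member is PL/(AE) and that of the spring is P/k; compatibility requires their sum to equal δ_free.
So P = δ_free / [L/(AE) + 1/k] = 1.224 / [ 1725/(2875×198×10³) + 1/(210×10³) ].
P = 1.224 / 7.792×10⁻⁶ = 157100 N.
Spring compression = P/k = 157100/(210×10³) = 0.7479 mm.

δ ≈ 0.748 mm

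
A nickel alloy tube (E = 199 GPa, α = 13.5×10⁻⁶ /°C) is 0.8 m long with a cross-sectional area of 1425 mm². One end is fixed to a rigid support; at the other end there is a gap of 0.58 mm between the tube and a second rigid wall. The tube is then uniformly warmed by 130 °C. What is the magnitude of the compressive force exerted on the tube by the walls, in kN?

P ≈ 292 kN

Free thermal elongation = αΔT L = 13.5×10⁻⁶ × 130 × 800 = 1.404 mm.
After closing the 0.58 mm clearance, 1.404 − 0.58 = 0.824 mm of expansion remains to be suppressed by the wall.
That suppressed elongation corresponds to σ = E·Δ/L = 199×10³ × 0.824/800 = 205 MPa.
Force on the wall = σA = 205 × 1425 mm² = 292.1 kN.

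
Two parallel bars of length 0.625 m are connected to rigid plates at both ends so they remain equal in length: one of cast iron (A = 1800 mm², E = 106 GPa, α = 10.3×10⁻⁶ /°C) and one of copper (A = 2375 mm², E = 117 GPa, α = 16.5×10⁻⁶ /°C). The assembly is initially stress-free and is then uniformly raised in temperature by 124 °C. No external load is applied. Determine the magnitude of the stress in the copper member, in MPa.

σ ≈ 36.6 MPa (compressive)

Equilibrium of a rigid end plate with no external load gives equal and opposite internal forces ±P in the two members. Since α_{copper} > α_{cast iron}, heating drives the copper into compression and the cast iron into tension.
Compatibility of the two members (thermal + elastic change equal): (α₁ − α₂)ΔT = P·[1/(A₁E₁) + 1/(A₂E₂)].
|α₁ − α₂|·ΔT = 6.2×10⁻⁶ × 124 = 0.0007688.
1/(A₁E₁) + 1/(A₂E₂) = 1/(1800×106×10³) + 1/(2375×117×10³) = 8.84×10⁻⁹ N⁻¹.
P = 0.0007688 / 8.84×10⁻⁹ = 86970 N = 86.97 kN.
σ_{copper} = P/A₂ = 86970/2375 = 36.62 MPa, compressive.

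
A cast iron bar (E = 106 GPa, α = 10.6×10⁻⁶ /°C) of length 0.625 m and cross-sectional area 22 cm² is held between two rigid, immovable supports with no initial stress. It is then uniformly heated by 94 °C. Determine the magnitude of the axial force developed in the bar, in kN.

Full restraint means ε = 0, so the stress is σ = EαΔT = 106×10³ × 10.6×10⁻⁶ × 94 = 105.6 MPa.
Axial force P = σA = 105.6 × 2200 = 232400 N = 232.4 kN, compressive.

P ≈ 232 kN (compressive)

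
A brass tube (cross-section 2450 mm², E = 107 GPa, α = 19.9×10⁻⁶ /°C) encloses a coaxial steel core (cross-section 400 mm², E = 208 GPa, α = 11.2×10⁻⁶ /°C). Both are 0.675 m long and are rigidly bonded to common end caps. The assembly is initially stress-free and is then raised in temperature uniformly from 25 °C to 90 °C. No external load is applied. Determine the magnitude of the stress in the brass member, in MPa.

σ ≈ 14.6 MPa (compressive)

Equilibrium of a rigid end plate with no external load gives equal and opposite internal forces ±P in the two members. Since α_{brass} > α_{steel}, heating drives the brass into compression and the steel into tension.
Compatibility of the two members (thermal + elastic change equal): (α₁ − α₂)ΔT = P·[1/(A₁E₁) + 1/(A₂E₂)].
|α₁ − α₂|·ΔT = 8.7×10⁻⁶ × 65 = 0.0005655.
1/(A₁E₁) + 1/(A₂E₂) = 1/(2450×107×10³) + 1/(400×208×10³) = 1.583×10⁻⁸ N⁻¹.
P = 0.0005655 / 1.583×10⁻⁸ = 35710 N = 35.71 kN.
σ_{brass} = P/A₁ = 35710/2450 = 14.58 MPa, compressive.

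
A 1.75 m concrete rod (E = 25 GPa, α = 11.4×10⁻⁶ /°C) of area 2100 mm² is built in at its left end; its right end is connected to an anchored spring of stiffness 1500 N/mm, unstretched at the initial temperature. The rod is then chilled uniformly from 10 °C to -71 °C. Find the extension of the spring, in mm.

δ ≈ 1.54 mm

Free thermal contraction: δ_free = αΔT L = 11.4×10⁻⁶ × 81 × 1750 = 1.616 mm.
With a force P in the spring, the elastic change of the rod is PL/(AE) and that of the spring is P/k; compatibility requires their sum to equal δ_free.
So P = δ_free / [L/(AE) + 1/k] = 1.616 / [ 1750/(2100×25×10³) + 1/(1500) ].
P = 1.616 / 0.0007 = 2308 N.
Spring extension = P/k = 2308/(1500) = 1.539 mm.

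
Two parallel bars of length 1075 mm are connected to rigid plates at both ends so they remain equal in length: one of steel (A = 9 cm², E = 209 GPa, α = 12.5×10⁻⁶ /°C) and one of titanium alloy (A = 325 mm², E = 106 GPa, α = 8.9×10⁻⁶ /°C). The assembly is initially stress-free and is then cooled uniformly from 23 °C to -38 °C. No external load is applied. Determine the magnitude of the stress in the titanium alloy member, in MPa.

Equilibrium of a rigid end plate with no external load gives equal and opposite internal forces ±P in the two members. Since α_{steel} > α_{titanium alloy}, cooling drives the steel into tension and the titanium alloy into compression.
Setting the final lengths equal and cancelling L: (α₁ − α₂)ΔT = P/(A₁E₁) + P/(A₂E₂).
|α₁ − α₂|·ΔT = 3.6×10⁻⁶ × 61 = 0.0002196.
1/(A₁E₁) + 1/(A₂E₂) = 1/(900×209×10³) + 1/(325×106×10³) = 3.434×10⁻⁸ N⁻¹.
So P = 0.0002196 / 3.434×10⁻⁸ = 6.394 kN.
σ_{titanium alloy} = P/A₂ = 6394/325 = 19.67 MPa, compressive.

σ ≈ 19.7 MPa (compressive)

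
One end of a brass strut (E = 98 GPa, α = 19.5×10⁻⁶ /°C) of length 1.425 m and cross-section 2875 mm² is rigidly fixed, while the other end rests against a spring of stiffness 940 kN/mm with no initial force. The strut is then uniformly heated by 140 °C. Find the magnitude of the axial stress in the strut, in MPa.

The unrestrained thermal change is αΔT L = 19.5×10⁻⁶ × 140 × 1425 = 3.89 mm.
Let P be the compressive force at the spring. The strut shortens elastically by PL/(AE) and the spring compresses by P/k; together these equal δ_free.
P [ L/(AE) + 1/k ] = δ_free → P [ 1425/(2875×98×10³) + 1/(940×10³) ] = 3.89.
P = 3.89 / 6.122×10⁻⁶ = 635500 N.
σ = P/A = 635500/2875 = 221 MPa.

σ ≈ 221 MPa (compressive)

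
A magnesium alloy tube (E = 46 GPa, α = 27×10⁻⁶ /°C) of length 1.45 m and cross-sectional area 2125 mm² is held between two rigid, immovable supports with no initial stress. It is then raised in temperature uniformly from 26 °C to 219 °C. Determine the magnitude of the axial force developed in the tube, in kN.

P ≈ 509 kN (compressive)

With zero net strain, σ = E·αΔT = 46 GPa × 27×10⁻⁶ × 193 = 239.7 MPa.
P = AEαΔT = 2125 × 46×10³ × 27×10⁻⁶ × 193 = 509.4 kN (compressive).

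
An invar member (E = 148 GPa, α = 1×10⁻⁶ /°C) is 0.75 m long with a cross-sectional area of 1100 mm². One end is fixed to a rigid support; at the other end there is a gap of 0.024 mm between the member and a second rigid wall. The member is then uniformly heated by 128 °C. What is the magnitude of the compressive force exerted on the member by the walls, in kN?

If the wall were absent the member would grow by αΔT L = 1×10⁻⁶ × 128 × 750 = 0.096 mm.
The gap closes (δ_free > 0.024 mm) and the wall then resists a further 0.096 − 0.024 = 0.072 mm of expansion.
Compatibility: PL/(AE) = 0.072 mm, so σ = P/A = E × (0.072/750) = 14.21 MPa.
Force on the wall = σA = 14.21 × 1100 mm² = 15.63 kN.

P ≈ 15.6 kN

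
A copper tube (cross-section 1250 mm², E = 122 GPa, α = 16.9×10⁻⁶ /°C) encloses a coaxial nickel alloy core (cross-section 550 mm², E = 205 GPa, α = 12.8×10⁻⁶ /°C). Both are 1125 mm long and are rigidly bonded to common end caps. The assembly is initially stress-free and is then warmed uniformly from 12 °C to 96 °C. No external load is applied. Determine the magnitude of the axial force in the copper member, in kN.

P ≈ 22.3 kN (compressive in the copper)

The copper has the larger α, so on heating it would change length more than the nickel alloy if both were free. The rigid plates force a common final length, so the copper is put into compression and the nickel alloy into tension, with equal and opposite forces P (no external load).
Setting the final lengths equal and cancelling L: (α₁ − α₂)ΔT = P/(A₁E₁) + P/(A₂E₂).
|α₁ − α₂|·ΔT = 4.1×10⁻⁶ × 84 = 0.0003444.
1/(A₁E₁) + 1/(A₂E₂) = 1/(1250×122×10³) + 1/(550×205×10³) = 1.543×10⁻⁸ N⁻¹.
So P = 0.0003444 / 1.543×10⁻⁸ = 22.33 kN.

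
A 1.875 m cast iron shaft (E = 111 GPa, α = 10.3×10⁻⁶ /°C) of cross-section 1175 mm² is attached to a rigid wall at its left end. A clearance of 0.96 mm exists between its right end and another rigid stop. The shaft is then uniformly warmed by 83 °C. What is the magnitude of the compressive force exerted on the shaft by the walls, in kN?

P ≈ 44.7 kN

If the wall were absent the shaft would grow by αΔT L = 10.3×10⁻⁶ × 83 × 1875 = 1.603 mm.
This exceeds the 0.96 mm gap, so the wall pushes back. The portion of expansion that must be recovered elastically is δ_free − gap = 1.603 − 0.96 = 0.6429 mm.
Compatibility: PL/(AE) = 0.6429 mm, so σ = P/A = E × (0.6429/1875) = 38.06 MPa.
Force on the wall = σA = 38.06 × 1175 mm² = 44.72 kN.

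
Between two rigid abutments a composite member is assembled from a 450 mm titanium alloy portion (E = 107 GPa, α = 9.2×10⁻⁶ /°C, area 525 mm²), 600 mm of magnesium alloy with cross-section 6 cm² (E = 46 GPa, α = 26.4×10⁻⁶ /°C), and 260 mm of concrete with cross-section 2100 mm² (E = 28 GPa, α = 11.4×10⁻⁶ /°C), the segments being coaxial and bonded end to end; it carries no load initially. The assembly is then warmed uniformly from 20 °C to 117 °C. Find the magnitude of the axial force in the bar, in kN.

Free thermal expansion of the whole bar: Σ αᵢΔT Lᵢ = 9.2×10⁻⁶×97×450 + 26.4×10⁻⁶×97×600 + 11.4×10⁻⁶×97×260 = 2.226 mm.
The rigid supports impose zero overall length change; the single axial force P common to all segments must satisfy P Σ Lᵢ/(AᵢEᵢ) = δ_free.
Σ Lᵢ/(AᵢEᵢ) = 450/(525×107×10³) + 600/(600×46×10³) + 260/(2100×28×10³) = 3.417×10⁻⁵ mm/N.
Hence P = δ_free / Σ(L/AE) = 2.226/3.417×10⁻⁵ = 65.13 kN (compressive).

P ≈ 65.1 kN (compressive)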